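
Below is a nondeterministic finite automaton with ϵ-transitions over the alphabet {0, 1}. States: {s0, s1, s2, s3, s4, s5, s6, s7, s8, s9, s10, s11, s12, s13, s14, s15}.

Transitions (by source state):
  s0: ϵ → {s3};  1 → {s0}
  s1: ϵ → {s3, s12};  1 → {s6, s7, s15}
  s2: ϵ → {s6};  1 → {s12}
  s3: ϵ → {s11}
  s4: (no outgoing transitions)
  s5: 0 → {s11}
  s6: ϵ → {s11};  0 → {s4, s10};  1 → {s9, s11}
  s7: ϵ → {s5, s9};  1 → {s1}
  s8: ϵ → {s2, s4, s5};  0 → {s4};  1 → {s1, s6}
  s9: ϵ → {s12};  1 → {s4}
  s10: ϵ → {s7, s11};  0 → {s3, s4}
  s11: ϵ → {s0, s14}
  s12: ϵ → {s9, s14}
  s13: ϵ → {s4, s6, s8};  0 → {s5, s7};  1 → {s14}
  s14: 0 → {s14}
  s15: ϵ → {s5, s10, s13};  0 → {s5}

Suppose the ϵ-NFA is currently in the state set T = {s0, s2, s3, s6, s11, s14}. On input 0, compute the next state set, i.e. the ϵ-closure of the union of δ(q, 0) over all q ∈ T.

{s0, s3, s4, s5, s7, s9, s10, s11, s12, s14}

s6 on 0 → {s4, s10}.
s14 on 0 → {s14}.
No 0-transition from s0, s2, s3, s11.
Union after reading 0: {s4, s10, s14}.
Now take the ϵ-closure:
From s10 via ϵ: add s7, s11.
From s7 via ϵ: add s5, s9.
From s11 via ϵ: add s0.
From s0 via ϵ: add s3.
From s9 via ϵ: add s12.
No new states can be added; the closed set is {s0, s3, s4, s5, s7, s9, s10, s11, s12, s14}.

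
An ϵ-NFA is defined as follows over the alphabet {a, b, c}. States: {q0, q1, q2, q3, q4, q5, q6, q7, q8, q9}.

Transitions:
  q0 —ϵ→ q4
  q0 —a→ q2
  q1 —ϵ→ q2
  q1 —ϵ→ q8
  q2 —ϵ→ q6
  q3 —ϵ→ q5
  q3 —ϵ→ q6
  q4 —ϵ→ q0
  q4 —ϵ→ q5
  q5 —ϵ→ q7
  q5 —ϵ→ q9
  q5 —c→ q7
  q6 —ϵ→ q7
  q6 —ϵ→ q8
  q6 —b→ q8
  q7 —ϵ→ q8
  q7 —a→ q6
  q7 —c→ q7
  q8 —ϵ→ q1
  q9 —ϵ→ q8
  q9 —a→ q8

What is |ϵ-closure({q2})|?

5

Start with {q2}.
From q2 via ϵ: add q6.
From q6 via ϵ: add q7, q8.
From q8 via ϵ: add q1.
ϵ-closure = {q1, q2, q6, q7, q8}, which has 5 states.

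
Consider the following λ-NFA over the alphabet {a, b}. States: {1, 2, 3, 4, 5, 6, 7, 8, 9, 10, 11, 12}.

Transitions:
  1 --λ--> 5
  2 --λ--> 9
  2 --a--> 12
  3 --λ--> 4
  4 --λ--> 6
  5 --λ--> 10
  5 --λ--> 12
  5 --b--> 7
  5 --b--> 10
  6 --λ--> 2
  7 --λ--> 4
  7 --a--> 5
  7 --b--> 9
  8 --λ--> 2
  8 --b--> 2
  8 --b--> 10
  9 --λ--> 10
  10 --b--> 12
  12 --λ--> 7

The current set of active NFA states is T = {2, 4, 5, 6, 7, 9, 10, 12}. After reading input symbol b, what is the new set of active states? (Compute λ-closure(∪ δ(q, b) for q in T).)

{2, 4, 6, 7, 9, 10, 12}

5 on b → {7, 10}.
7 on b → {9}.
10 on b → {12}.
No b-transition from 2, 4, 6, 9, 12.
Union after reading b: {7, 9, 10, 12}.
Now take the λ-closure:
From 7 via λ: add 4.
From 4 via λ: add 6.
From 6 via λ: add 2.
No new states can be added; the closed set is {2, 4, 6, 7, 9, 10, 12}.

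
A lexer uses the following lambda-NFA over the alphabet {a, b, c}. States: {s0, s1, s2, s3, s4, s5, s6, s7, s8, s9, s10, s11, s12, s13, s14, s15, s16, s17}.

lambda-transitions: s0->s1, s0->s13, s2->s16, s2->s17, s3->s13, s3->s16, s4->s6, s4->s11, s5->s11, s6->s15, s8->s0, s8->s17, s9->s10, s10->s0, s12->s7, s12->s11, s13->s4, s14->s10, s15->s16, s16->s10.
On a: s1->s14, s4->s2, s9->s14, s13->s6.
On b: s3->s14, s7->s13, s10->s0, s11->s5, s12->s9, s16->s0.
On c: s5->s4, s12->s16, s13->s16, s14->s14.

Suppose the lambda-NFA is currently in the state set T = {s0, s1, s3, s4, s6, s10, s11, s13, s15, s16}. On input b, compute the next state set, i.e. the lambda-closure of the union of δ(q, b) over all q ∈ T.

s3 on b → {s14}.
s10 on b → {s0}.
s11 on b → {s5}.
s16 on b → {s0}.
No b-transition from s0, s1, s4, s6, s13, s15.
Union after reading b: {s0, s5, s14}.
Now take the lambda-closure:
From s0 via lambda: add s1, s13.
From s5 via lambda: add s11.
From s14 via lambda: add s10.
From s13 via lambda: add s4.
From s4 via lambda: add s6.
From s6 via lambda: add s15.
From s15 via lambda: add s16.
No new states can be added; the closed set is {s0, s1, s4, s5, s6, s10, s11, s13, s14, s15, s16}.

{s0, s1, s4, s5, s6, s10, s11, s13, s14, s15, s16}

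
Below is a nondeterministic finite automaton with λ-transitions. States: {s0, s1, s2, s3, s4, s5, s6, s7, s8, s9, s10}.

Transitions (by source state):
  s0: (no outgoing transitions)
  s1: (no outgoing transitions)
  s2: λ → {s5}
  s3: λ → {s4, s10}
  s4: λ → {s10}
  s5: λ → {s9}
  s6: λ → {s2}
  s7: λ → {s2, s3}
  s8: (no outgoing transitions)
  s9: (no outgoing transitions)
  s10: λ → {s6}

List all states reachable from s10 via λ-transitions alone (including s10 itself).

{s2, s5, s6, s9, s10}

Start with {s10}.
From s10 via λ: add s6.
From s6 via λ: add s2.
From s2 via λ: add s5.
From s5 via λ: add s9.
No new states can be added; the closed set is {s2, s5, s6, s9, s10}.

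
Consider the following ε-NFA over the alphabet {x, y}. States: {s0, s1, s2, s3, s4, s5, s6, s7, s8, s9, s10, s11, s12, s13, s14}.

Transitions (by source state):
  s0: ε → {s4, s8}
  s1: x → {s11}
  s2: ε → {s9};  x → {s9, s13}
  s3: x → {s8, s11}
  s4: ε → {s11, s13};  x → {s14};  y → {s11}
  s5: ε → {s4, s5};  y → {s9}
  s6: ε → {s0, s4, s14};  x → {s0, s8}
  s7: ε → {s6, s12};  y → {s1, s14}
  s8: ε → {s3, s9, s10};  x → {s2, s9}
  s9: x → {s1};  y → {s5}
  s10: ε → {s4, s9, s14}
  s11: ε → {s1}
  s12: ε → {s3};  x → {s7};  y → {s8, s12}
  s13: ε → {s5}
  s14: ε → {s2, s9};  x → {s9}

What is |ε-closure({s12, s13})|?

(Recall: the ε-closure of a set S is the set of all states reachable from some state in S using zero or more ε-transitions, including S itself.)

7

Start with {s12, s13}.
From s12 via ε: add s3.
From s13 via ε: add s5.
From s5 via ε: add s4.
From s4 via ε: add s11.
From s11 via ε: add s1.
ε-closure = {s1, s3, s4, s5, s11, s12, s13}, which has 7 states.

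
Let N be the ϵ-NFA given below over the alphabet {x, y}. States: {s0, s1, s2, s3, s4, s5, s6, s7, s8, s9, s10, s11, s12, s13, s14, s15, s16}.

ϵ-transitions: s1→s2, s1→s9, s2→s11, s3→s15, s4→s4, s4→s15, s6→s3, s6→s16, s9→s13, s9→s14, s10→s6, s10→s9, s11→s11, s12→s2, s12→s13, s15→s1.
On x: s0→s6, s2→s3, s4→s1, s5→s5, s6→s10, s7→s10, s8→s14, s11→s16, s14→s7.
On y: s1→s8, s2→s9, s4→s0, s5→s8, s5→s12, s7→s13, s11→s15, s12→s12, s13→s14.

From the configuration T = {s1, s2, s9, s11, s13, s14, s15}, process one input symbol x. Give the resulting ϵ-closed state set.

{s1, s2, s3, s7, s9, s11, s13, s14, s15, s16}

s2 on x → {s3}.
s11 on x → {s16}.
s14 on x → {s7}.
No x-transition from s1, s9, s13, s15.
Union after reading x: {s3, s7, s16}.
Now take the ϵ-closure:
From s3 via ϵ: add s15.
From s15 via ϵ: add s1.
From s1 via ϵ: add s2, s9.
From s2 via ϵ: add s11.
From s9 via ϵ: add s13, s14.
No new states can be added; the closed set is {s1, s2, s3, s7, s9, s11, s13, s14, s15, s16}.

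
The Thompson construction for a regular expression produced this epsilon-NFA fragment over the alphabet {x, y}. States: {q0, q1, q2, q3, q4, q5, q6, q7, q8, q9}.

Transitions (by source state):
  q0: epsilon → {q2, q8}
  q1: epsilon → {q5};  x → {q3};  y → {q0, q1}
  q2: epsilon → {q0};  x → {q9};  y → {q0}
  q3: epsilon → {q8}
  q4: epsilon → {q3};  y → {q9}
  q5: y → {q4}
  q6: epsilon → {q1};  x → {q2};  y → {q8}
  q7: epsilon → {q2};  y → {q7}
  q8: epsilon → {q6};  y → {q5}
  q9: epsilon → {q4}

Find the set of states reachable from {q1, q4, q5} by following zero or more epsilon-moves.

Start with {q1, q4, q5}.
From q4 via epsilon: add q3.
From q3 via epsilon: add q8.
From q8 via epsilon: add q6.
No new states can be added; the closed set is {q1, q3, q4, q5, q6, q8}.

{q1, q3, q4, q5, q6, q8}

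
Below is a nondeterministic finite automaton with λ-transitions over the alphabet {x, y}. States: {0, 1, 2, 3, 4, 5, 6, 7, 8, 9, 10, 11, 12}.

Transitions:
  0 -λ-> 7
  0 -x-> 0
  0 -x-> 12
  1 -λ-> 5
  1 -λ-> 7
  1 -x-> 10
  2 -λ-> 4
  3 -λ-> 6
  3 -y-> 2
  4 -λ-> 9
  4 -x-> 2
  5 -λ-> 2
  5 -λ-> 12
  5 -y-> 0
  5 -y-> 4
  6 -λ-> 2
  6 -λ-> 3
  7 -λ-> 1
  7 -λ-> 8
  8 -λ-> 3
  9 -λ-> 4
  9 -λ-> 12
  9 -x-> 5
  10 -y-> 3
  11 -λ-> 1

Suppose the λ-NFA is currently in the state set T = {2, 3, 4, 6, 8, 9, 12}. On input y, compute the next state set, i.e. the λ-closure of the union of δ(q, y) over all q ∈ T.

3 on y → {2}.
No y-transition from 2, 4, 6, 8, 9, 12.
Union after reading y: {2}.
Now take the λ-closure:
From 2 via λ: add 4.
From 4 via λ: add 9.
From 9 via λ: add 12.
No new states can be added; the closed set is {2, 4, 9, 12}.

{2, 4, 9, 12}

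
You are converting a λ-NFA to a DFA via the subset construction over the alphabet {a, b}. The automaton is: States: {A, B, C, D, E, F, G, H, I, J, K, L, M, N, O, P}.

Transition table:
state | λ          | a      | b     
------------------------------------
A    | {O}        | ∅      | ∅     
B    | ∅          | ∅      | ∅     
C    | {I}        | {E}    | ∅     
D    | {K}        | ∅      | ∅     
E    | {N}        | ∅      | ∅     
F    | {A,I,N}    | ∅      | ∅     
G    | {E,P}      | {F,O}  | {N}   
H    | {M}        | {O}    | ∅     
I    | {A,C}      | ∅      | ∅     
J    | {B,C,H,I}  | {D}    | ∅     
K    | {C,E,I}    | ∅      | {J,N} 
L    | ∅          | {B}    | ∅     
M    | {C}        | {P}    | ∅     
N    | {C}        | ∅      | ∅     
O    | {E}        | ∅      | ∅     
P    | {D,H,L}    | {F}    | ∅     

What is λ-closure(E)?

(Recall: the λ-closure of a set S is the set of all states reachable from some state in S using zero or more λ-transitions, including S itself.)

Start with {E}.
From E via λ: add N.
From N via λ: add C.
From C via λ: add I.
From I via λ: add A.
From A via λ: add O.
No new states can be added; the closed set is {A, C, E, I, N, O}.

{A, C, E, I, N, O}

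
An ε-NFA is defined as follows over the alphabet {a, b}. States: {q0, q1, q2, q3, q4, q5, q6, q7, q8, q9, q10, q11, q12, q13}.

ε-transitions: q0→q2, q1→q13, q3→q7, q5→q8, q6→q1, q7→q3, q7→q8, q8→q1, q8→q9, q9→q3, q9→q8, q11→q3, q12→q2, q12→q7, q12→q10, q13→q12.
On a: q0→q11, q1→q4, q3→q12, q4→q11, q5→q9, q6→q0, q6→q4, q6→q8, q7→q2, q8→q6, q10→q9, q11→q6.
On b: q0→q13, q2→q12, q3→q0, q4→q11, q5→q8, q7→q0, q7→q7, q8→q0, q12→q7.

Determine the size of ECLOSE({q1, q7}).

9

Start with {q1, q7}.
From q1 via ε: add q13.
From q7 via ε: add q3, q8.
From q8 via ε: add q9.
From q13 via ε: add q12.
From q12 via ε: add q2, q10.
ε-closure = {q1, q2, q3, q7, q8, q9, q10, q12, q13}, which has 9 states.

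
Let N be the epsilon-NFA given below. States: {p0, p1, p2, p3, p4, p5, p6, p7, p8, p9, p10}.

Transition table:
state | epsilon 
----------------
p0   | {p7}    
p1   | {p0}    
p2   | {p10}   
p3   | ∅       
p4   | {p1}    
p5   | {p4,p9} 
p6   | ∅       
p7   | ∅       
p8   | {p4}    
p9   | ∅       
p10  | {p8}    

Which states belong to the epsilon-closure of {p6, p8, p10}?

{p0, p1, p4, p6, p7, p8, p10}

Start with {p6, p8, p10}.
From p8 via epsilon: add p4.
From p4 via epsilon: add p1.
From p1 via epsilon: add p0.
From p0 via epsilon: add p7.
No new states can be added; the closed set is {p0, p1, p4, p6, p7, p8, p10}.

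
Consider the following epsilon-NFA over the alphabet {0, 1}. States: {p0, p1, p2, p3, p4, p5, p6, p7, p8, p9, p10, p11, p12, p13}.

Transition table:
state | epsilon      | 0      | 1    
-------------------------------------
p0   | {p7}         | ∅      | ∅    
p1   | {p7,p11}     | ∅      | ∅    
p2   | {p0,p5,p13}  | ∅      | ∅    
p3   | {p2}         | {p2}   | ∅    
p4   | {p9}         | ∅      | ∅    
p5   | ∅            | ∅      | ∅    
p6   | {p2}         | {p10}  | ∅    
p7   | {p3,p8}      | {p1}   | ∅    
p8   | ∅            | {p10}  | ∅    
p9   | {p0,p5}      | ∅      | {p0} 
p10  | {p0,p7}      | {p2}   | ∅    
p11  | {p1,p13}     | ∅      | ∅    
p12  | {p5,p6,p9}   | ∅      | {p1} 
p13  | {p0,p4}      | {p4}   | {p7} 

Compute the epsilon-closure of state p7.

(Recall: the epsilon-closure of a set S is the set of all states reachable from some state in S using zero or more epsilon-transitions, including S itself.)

{p0, p2, p3, p4, p5, p7, p8, p9, p13}

Start with {p7}.
From p7 via epsilon: add p3, p8.
From p3 via epsilon: add p2.
From p2 via epsilon: add p0, p5, p13.
From p13 via epsilon: add p4.
From p4 via epsilon: add p9.
No new states can be added; the closed set is {p0, p2, p3, p4, p5, p7, p8, p9, p13}.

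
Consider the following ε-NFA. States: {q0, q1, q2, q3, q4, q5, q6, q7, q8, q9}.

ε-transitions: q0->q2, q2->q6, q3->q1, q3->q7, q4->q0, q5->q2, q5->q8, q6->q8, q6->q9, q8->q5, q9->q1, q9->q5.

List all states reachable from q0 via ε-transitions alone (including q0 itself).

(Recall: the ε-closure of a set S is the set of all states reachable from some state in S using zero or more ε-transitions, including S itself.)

{q0, q1, q2, q5, q6, q8, q9}

Start with {q0}.
From q0 via ε: add q2.
From q2 via ε: add q6.
From q6 via ε: add q8, q9.
From q8 via ε: add q5.
From q9 via ε: add q1.
No new states can be added; the closed set is {q0, q1, q2, q5, q6, q8, q9}.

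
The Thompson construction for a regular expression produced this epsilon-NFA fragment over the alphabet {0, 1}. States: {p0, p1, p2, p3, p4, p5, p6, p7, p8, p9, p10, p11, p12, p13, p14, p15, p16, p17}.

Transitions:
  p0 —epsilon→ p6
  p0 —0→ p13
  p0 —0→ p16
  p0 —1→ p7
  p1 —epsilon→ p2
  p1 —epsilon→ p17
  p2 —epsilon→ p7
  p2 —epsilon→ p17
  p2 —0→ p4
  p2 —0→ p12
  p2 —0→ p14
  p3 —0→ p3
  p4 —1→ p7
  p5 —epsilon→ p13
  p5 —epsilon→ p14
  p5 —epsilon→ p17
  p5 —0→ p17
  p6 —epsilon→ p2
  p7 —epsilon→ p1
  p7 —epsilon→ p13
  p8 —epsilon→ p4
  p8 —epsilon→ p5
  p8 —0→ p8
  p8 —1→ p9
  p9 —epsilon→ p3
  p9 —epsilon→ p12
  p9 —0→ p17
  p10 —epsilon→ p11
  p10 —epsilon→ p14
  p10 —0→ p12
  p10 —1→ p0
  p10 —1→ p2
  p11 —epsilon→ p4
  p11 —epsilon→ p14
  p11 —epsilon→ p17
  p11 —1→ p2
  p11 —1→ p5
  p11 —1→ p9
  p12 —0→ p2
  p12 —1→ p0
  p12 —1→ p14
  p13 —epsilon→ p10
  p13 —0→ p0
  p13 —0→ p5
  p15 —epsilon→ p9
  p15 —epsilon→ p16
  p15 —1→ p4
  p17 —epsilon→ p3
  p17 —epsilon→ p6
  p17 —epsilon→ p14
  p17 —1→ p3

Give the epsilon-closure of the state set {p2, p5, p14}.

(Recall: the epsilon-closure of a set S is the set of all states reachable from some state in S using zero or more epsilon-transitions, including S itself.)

{p1, p2, p3, p4, p5, p6, p7, p10, p11, p13, p14, p17}

Start with {p2, p5, p14}.
From p2 via epsilon: add p7, p17.
From p5 via epsilon: add p13.
From p7 via epsilon: add p1.
From p13 via epsilon: add p10.
From p17 via epsilon: add p3, p6.
From p10 via epsilon: add p11.
From p11 via epsilon: add p4.
No new states can be added; the closed set is {p1, p2, p3, p4, p5, p6, p7, p10, p11, p13, p14, p17}.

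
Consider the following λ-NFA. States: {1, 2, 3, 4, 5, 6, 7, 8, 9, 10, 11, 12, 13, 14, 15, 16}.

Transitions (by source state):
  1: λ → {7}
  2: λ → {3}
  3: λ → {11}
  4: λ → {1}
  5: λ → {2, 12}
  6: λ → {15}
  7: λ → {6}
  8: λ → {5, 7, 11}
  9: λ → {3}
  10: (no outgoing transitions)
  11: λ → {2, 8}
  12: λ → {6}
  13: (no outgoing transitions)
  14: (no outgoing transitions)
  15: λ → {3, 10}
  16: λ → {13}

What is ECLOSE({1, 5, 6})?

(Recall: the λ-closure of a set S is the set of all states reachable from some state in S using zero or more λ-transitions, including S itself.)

{1, 2, 3, 5, 6, 7, 8, 10, 11, 12, 15}

Start with {1, 5, 6}.
From 1 via λ: add 7.
From 5 via λ: add 2, 12.
From 6 via λ: add 15.
From 2 via λ: add 3.
From 15 via λ: add 10.
From 3 via λ: add 11.
From 11 via λ: add 8.
No new states can be added; the closed set is {1, 2, 3, 5, 6, 7, 8, 10, 11, 12, 15}.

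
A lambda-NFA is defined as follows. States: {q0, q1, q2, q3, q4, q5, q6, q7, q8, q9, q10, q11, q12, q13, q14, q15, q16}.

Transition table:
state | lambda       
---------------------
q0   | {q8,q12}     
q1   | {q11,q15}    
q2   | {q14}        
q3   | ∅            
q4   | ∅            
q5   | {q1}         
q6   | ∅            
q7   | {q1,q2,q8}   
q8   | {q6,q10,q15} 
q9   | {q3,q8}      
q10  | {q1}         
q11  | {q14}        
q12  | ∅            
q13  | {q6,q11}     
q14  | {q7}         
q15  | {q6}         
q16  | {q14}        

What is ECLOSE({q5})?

Start with {q5}.
From q5 via lambda: add q1.
From q1 via lambda: add q11, q15.
From q11 via lambda: add q14.
From q15 via lambda: add q6.
From q14 via lambda: add q7.
From q7 via lambda: add q2, q8.
From q8 via lambda: add q10.
No new states can be added; the closed set is {q1, q2, q5, q6, q7, q8, q10, q11, q14, q15}.

{q1, q2, q5, q6, q7, q8, q10, q11, q14, q15}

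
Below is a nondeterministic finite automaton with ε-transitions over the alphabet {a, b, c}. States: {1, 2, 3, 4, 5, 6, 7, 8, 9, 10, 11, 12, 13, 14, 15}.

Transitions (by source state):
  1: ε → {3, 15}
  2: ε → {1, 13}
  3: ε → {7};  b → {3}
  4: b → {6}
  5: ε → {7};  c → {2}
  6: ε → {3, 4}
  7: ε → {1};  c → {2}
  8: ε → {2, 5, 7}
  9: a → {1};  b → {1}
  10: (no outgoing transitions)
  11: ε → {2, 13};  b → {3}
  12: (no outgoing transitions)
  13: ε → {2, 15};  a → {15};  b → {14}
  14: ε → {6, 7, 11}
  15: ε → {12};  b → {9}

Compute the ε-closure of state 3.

{1, 3, 7, 12, 15}

Start with {3}.
From 3 via ε: add 7.
From 7 via ε: add 1.
From 1 via ε: add 15.
From 15 via ε: add 12.
No new states can be added; the closed set is {1, 3, 7, 12, 15}.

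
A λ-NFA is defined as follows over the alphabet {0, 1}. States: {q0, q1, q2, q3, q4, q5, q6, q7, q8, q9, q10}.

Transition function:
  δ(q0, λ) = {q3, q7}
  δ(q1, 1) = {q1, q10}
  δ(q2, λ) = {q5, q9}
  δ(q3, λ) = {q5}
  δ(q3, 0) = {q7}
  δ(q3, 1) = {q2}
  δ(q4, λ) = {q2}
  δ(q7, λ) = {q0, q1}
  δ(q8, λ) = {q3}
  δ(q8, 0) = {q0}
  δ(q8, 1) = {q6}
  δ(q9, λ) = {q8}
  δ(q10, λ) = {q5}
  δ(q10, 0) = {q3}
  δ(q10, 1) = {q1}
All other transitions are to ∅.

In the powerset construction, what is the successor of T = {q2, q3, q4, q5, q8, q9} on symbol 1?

q3 on 1 → {q2}.
q8 on 1 → {q6}.
No 1-transition from q2, q4, q5, q9.
Union after reading 1: {q2, q6}.
Now take the λ-closure:
From q2 via λ: add q5, q9.
From q9 via λ: add q8.
From q8 via λ: add q3.
No new states can be added; the closed set is {q2, q3, q5, q6, q8, q9}.

{q2, q3, q5, q6, q8, q9}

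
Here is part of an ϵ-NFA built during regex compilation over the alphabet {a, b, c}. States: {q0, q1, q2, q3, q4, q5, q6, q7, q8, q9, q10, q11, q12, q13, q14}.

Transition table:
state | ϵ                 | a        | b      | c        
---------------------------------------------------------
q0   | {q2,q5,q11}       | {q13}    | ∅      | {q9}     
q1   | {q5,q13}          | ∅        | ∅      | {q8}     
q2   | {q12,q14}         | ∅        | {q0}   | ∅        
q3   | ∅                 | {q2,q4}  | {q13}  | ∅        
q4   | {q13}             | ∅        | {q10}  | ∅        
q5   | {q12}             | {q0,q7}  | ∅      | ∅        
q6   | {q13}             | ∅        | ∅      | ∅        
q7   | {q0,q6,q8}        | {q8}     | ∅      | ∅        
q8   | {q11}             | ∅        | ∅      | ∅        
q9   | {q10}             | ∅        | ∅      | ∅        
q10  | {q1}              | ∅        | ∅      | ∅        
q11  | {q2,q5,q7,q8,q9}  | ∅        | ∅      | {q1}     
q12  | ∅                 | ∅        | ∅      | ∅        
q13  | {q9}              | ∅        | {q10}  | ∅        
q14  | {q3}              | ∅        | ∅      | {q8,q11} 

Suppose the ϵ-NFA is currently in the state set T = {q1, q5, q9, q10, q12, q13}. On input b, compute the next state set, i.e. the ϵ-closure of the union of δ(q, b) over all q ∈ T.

q13 on b → {q10}.
No b-transition from q1, q5, q9, q10, q12.
Union after reading b: {q10}.
Now take the ϵ-closure:
From q10 via ϵ: add q1.
From q1 via ϵ: add q5, q13.
From q5 via ϵ: add q12.
From q13 via ϵ: add q9.
No new states can be added; the closed set is {q1, q5, q9, q10, q12, q13}.

{q1, q5, q9, q10, q12, q13}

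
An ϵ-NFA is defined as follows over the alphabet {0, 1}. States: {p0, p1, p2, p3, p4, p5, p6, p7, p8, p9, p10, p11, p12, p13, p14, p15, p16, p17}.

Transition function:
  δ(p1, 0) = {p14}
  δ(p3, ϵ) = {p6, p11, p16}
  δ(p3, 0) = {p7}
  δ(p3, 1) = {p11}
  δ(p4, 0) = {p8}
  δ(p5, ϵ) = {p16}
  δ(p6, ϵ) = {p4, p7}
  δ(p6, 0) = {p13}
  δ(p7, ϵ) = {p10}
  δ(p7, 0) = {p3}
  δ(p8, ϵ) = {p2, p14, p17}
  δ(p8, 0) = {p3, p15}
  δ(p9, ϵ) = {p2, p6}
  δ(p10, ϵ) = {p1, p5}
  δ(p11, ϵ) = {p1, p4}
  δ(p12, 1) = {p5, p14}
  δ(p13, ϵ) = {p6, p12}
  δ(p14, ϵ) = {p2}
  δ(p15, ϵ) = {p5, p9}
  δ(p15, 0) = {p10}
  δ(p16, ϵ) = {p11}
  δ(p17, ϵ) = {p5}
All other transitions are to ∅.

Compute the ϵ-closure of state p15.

Start with {p15}.
From p15 via ϵ: add p5, p9.
From p5 via ϵ: add p16.
From p9 via ϵ: add p2, p6.
From p6 via ϵ: add p4, p7.
From p16 via ϵ: add p11.
From p7 via ϵ: add p10.
From p11 via ϵ: add p1.
No new states can be added; the closed set is {p1, p2, p4, p5, p6, p7, p9, p10, p11, p15, p16}.

{p1, p2, p4, p5, p6, p7, p9, p10, p11, p15, p16}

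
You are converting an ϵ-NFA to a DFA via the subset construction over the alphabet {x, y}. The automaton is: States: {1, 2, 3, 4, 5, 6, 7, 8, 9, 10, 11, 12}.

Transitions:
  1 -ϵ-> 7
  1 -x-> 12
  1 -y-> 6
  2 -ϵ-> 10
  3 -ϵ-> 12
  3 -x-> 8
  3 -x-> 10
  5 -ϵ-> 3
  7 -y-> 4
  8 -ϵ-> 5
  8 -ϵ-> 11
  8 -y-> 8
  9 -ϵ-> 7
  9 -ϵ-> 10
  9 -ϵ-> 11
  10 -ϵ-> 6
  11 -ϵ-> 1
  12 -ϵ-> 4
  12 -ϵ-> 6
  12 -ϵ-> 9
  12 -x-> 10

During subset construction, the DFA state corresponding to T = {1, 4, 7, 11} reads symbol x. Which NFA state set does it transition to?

{1, 4, 6, 7, 9, 10, 11, 12}

1 on x → {12}.
No x-transition from 4, 7, 11.
Union after reading x: {12}.
Now take the ϵ-closure:
From 12 via ϵ: add 4, 6, 9.
From 9 via ϵ: add 7, 10, 11.
From 11 via ϵ: add 1.
No new states can be added; the closed set is {1, 4, 6, 7, 9, 10, 11, 12}.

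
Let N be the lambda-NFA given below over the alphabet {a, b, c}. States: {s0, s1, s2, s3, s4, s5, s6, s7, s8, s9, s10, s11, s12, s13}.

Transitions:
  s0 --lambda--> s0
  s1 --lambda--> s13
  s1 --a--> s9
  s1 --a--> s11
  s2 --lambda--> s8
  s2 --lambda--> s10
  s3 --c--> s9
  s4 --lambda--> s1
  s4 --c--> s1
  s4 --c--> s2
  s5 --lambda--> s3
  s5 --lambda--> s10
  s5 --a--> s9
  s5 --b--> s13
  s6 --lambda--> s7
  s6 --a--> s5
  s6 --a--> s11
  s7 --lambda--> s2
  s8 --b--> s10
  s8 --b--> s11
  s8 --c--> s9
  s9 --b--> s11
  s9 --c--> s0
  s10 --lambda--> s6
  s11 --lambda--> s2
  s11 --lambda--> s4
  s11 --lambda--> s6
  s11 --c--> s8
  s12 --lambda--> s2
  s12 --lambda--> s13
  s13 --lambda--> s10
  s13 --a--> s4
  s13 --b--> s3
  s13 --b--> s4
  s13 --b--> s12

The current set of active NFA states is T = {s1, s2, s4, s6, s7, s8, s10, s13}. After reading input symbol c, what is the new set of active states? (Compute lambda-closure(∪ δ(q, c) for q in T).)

{s1, s2, s6, s7, s8, s9, s10, s13}

s4 on c → {s1, s2}.
s8 on c → {s9}.
No c-transition from s1, s2, s6, s7, s10, s13.
Union after reading c: {s1, s2, s9}.
Now take the lambda-closure:
From s1 via lambda: add s13.
From s2 via lambda: add s8, s10.
From s10 via lambda: add s6.
From s6 via lambda: add s7.
No new states can be added; the closed set is {s1, s2, s6, s7, s8, s9, s10, s13}.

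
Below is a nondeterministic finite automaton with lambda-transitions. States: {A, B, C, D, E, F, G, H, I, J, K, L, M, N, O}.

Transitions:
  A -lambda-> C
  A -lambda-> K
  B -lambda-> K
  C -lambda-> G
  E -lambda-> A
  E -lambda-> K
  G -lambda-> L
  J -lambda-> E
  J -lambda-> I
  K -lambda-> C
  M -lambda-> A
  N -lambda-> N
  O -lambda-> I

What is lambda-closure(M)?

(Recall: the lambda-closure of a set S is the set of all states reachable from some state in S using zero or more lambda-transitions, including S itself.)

Start with {M}.
From M via lambda: add A.
From A via lambda: add C, K.
From C via lambda: add G.
From G via lambda: add L.
No new states can be added; the closed set is {A, C, G, K, L, M}.

{A, C, G, K, L, M}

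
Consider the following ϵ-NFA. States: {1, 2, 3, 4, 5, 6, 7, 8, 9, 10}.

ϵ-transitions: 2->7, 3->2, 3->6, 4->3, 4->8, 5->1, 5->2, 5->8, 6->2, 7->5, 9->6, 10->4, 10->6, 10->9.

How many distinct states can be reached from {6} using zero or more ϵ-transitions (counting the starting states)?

6

Start with {6}.
From 6 via ϵ: add 2.
From 2 via ϵ: add 7.
From 7 via ϵ: add 5.
From 5 via ϵ: add 1, 8.
ϵ-closure = {1, 2, 5, 6, 7, 8}, which has 6 states.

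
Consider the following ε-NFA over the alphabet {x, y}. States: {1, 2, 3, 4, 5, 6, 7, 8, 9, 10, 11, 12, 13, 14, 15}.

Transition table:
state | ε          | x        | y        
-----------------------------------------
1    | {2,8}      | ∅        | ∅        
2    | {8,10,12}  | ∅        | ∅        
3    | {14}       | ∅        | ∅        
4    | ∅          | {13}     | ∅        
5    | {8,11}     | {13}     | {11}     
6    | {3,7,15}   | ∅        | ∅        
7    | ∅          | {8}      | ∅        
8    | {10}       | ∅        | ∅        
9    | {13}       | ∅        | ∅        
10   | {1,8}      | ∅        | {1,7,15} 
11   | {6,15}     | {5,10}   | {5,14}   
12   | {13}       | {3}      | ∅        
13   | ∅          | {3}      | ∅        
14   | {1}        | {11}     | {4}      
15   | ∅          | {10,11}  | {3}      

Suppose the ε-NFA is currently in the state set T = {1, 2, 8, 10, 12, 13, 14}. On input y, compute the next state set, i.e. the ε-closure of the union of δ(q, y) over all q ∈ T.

10 on y → {1, 7, 15}.
14 on y → {4}.
No y-transition from 1, 2, 8, 12, 13.
Union after reading y: {1, 4, 7, 15}.
Now take the ε-closure:
From 1 via ε: add 2, 8.
From 2 via ε: add 10, 12.
From 12 via ε: add 13.
No new states can be added; the closed set is {1, 2, 4, 7, 8, 10, 12, 13, 15}.

{1, 2, 4, 7, 8, 10, 12, 13, 15}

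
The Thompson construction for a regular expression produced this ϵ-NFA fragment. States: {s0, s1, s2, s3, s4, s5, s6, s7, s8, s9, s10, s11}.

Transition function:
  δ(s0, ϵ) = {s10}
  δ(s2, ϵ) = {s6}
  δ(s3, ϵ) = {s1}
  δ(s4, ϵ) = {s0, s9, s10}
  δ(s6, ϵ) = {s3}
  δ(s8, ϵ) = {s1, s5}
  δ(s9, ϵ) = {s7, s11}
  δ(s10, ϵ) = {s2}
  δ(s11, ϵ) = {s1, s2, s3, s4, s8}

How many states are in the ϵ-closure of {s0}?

6

Start with {s0}.
From s0 via ϵ: add s10.
From s10 via ϵ: add s2.
From s2 via ϵ: add s6.
From s6 via ϵ: add s3.
From s3 via ϵ: add s1.
ϵ-closure = {s0, s1, s2, s3, s6, s10}, which has 6 states.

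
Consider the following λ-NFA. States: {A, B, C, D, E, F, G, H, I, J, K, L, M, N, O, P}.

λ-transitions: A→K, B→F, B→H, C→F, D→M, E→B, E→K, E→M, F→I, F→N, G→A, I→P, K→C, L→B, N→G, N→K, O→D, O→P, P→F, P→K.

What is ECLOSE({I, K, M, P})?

{A, C, F, G, I, K, M, N, P}

Start with {I, K, M, P}.
From K via λ: add C.
From P via λ: add F.
From F via λ: add N.
From N via λ: add G.
From G via λ: add A.
No new states can be added; the closed set is {A, C, F, G, I, K, M, N, P}.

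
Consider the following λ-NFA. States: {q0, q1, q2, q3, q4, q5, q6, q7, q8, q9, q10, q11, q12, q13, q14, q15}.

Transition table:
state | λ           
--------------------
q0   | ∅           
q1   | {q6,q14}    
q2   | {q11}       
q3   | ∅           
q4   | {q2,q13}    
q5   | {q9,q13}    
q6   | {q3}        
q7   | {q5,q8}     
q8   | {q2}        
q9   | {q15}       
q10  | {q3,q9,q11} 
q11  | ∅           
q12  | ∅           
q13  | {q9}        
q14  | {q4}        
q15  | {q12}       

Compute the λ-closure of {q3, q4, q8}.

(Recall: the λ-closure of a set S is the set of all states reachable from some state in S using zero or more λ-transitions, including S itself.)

Start with {q3, q4, q8}.
From q4 via λ: add q2, q13.
From q2 via λ: add q11.
From q13 via λ: add q9.
From q9 via λ: add q15.
From q15 via λ: add q12.
No new states can be added; the closed set is {q2, q3, q4, q8, q9, q11, q12, q13, q15}.

{q2, q3, q4, q8, q9, q11, q12, q13, q15}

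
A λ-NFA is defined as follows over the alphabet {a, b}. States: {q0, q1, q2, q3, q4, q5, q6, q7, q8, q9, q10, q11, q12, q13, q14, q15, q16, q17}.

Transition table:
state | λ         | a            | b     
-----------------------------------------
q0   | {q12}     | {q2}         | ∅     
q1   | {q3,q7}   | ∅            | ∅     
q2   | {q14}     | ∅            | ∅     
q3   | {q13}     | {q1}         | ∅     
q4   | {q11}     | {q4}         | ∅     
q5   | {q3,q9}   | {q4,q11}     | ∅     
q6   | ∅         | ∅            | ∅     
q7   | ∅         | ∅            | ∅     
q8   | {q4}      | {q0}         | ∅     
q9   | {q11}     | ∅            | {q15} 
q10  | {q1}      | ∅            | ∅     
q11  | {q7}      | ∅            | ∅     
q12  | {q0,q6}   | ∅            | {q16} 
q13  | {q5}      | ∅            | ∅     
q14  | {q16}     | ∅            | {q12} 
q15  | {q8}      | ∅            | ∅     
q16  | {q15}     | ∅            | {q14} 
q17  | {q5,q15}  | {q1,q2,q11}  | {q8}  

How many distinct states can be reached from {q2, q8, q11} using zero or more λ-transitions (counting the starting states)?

Start with {q2, q8, q11}.
From q2 via λ: add q14.
From q8 via λ: add q4.
From q11 via λ: add q7.
From q14 via λ: add q16.
From q16 via λ: add q15.
λ-closure = {q2, q4, q7, q8, q11, q14, q15, q16}, which has 8 states.

8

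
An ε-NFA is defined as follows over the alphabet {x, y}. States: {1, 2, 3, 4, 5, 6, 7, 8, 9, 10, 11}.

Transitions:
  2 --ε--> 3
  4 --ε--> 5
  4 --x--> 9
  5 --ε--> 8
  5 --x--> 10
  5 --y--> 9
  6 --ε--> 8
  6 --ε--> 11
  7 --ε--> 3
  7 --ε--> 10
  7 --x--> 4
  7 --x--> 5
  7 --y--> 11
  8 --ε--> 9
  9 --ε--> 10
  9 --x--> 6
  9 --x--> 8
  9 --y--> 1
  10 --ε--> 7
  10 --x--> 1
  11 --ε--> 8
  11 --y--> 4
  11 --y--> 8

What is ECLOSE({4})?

Start with {4}.
From 4 via ε: add 5.
From 5 via ε: add 8.
From 8 via ε: add 9.
From 9 via ε: add 10.
From 10 via ε: add 7.
From 7 via ε: add 3.
No new states can be added; the closed set is {3, 4, 5, 7, 8, 9, 10}.

{3, 4, 5, 7, 8, 9, 10}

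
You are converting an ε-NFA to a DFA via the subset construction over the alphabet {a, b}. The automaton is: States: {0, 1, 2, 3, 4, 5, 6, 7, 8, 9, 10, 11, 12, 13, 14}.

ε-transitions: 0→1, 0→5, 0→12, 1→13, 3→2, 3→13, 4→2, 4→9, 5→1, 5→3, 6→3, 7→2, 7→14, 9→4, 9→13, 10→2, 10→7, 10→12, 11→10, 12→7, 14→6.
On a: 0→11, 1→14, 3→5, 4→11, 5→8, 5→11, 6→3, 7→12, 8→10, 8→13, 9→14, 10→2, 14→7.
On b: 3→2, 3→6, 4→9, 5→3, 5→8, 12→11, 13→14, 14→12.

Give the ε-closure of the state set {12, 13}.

Start with {12, 13}.
From 12 via ε: add 7.
From 7 via ε: add 2, 14.
From 14 via ε: add 6.
From 6 via ε: add 3.
No new states can be added; the closed set is {2, 3, 6, 7, 12, 13, 14}.

{2, 3, 6, 7, 12, 13, 14}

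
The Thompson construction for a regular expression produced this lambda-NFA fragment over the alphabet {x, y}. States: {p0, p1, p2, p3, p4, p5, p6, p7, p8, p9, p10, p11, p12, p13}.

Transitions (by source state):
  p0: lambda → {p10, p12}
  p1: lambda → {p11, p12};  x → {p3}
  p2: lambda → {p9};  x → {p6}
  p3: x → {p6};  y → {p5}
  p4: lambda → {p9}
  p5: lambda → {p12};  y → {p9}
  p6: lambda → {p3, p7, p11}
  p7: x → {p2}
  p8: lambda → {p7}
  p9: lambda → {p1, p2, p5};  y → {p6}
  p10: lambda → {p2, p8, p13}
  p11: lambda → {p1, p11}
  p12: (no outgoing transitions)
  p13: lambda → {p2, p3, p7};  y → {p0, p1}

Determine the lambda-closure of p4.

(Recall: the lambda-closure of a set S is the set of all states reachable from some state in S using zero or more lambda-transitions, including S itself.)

{p1, p2, p4, p5, p9, p11, p12}

Start with {p4}.
From p4 via lambda: add p9.
From p9 via lambda: add p1, p2, p5.
From p1 via lambda: add p11, p12.
No new states can be added; the closed set is {p1, p2, p4, p5, p9, p11, p12}.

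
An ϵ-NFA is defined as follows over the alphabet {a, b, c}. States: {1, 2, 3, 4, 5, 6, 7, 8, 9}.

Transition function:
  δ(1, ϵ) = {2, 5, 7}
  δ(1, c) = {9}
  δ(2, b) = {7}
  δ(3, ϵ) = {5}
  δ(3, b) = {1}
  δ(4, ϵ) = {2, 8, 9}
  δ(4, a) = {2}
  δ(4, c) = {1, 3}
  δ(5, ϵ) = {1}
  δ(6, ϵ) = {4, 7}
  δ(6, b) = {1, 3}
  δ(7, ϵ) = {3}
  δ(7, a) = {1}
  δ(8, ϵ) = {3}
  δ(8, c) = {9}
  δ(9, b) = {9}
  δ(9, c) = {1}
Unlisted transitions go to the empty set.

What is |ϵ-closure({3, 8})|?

Start with {3, 8}.
From 3 via ϵ: add 5.
From 5 via ϵ: add 1.
From 1 via ϵ: add 2, 7.
ϵ-closure = {1, 2, 3, 5, 7, 8}, which has 6 states.

6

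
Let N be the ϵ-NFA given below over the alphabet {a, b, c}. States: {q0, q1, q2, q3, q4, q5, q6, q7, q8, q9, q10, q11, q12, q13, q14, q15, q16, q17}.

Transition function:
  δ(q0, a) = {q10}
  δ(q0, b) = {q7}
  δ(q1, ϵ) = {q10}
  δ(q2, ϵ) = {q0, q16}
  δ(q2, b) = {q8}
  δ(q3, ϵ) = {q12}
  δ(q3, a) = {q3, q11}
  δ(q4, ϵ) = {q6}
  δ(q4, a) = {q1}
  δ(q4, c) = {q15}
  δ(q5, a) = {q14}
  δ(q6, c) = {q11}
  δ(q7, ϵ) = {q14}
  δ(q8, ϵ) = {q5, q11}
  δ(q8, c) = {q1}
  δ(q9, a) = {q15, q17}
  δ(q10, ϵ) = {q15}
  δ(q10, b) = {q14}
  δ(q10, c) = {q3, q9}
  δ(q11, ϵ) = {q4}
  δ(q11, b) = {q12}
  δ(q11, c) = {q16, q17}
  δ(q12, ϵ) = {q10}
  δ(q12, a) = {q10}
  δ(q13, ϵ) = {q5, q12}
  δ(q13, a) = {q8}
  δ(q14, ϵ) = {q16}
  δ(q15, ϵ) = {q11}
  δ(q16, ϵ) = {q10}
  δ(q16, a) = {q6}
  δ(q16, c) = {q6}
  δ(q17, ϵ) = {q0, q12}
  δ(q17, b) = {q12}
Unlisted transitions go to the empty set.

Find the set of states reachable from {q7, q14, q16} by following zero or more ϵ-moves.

{q4, q6, q7, q10, q11, q14, q15, q16}

Start with {q7, q14, q16}.
From q16 via ϵ: add q10.
From q10 via ϵ: add q15.
From q15 via ϵ: add q11.
From q11 via ϵ: add q4.
From q4 via ϵ: add q6.
No new states can be added; the closed set is {q4, q6, q7, q10, q11, q14, q15, q16}.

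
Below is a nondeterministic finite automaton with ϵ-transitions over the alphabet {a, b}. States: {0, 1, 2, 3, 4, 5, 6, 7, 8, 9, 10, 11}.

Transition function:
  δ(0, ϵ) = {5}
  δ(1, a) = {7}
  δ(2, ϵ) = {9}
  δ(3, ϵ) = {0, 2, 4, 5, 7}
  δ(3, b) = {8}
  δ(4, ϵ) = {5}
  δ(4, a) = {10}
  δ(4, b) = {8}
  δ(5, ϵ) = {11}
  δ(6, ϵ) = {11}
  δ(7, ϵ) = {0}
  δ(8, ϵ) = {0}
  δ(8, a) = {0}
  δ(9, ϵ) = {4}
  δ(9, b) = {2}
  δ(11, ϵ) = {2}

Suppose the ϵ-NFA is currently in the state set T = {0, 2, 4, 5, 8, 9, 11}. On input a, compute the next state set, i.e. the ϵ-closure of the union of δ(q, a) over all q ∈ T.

4 on a → {10}.
8 on a → {0}.
No a-transition from 0, 2, 5, 9, 11.
Union after reading a: {0, 10}.
Now take the ϵ-closure:
From 0 via ϵ: add 5.
From 5 via ϵ: add 11.
From 11 via ϵ: add 2.
From 2 via ϵ: add 9.
From 9 via ϵ: add 4.
No new states can be added; the closed set is {0, 2, 4, 5, 9, 10, 11}.

{0, 2, 4, 5, 9, 10, 11}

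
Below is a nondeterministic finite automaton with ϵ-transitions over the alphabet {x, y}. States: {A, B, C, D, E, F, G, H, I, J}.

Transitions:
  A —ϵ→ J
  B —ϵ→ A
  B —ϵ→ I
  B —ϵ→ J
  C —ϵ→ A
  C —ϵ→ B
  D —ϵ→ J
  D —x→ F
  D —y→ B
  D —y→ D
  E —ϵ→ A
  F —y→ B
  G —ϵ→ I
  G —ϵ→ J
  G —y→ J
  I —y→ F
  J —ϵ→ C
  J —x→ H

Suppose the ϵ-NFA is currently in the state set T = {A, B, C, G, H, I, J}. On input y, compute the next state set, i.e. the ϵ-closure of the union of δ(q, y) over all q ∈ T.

{A, B, C, F, I, J}

G on y → {J}.
I on y → {F}.
No y-transition from A, B, C, H, J.
Union after reading y: {F, J}.
Now take the ϵ-closure:
From J via ϵ: add C.
From C via ϵ: add A, B.
From B via ϵ: add I.
No new states can be added; the closed set is {A, B, C, F, I, J}.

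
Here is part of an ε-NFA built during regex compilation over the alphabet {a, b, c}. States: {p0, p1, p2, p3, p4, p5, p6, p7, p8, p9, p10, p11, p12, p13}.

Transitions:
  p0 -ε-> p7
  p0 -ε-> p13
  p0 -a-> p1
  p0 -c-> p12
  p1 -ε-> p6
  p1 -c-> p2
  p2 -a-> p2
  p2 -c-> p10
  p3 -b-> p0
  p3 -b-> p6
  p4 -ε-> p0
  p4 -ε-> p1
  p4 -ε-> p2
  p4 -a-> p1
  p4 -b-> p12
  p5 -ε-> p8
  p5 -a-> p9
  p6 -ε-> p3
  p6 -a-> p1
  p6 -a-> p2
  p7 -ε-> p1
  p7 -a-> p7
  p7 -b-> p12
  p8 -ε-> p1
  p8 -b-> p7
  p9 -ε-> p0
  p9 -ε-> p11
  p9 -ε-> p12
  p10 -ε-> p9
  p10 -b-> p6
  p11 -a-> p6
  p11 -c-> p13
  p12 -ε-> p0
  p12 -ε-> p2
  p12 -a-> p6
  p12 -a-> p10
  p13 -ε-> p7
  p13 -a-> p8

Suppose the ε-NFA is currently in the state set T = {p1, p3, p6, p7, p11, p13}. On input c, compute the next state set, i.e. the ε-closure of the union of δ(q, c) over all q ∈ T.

p1 on c → {p2}.
p11 on c → {p13}.
No c-transition from p3, p6, p7, p13.
Union after reading c: {p2, p13}.
Now take the ε-closure:
From p13 via ε: add p7.
From p7 via ε: add p1.
From p1 via ε: add p6.
From p6 via ε: add p3.
No new states can be added; the closed set is {p1, p2, p3, p6, p7, p13}.

{p1, p2, p3, p6, p7, p13}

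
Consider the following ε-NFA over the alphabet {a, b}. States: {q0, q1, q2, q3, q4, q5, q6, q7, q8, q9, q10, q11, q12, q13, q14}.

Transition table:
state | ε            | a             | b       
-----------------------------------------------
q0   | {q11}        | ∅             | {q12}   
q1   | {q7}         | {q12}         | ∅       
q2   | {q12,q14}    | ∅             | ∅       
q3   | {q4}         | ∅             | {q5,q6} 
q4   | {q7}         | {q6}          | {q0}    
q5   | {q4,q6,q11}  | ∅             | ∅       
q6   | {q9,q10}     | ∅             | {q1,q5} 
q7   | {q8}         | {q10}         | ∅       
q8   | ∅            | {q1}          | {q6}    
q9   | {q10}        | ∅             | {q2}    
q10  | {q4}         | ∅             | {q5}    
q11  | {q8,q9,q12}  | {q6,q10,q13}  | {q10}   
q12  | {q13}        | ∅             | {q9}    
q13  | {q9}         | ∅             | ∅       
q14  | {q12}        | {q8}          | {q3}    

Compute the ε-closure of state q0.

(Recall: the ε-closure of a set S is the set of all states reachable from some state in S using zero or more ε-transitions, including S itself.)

Start with {q0}.
From q0 via ε: add q11.
From q11 via ε: add q8, q9, q12.
From q9 via ε: add q10.
From q12 via ε: add q13.
From q10 via ε: add q4.
From q4 via ε: add q7.
No new states can be added; the closed set is {q0, q4, q7, q8, q9, q10, q11, q12, q13}.

{q0, q4, q7, q8, q9, q10, q11, q12, q13}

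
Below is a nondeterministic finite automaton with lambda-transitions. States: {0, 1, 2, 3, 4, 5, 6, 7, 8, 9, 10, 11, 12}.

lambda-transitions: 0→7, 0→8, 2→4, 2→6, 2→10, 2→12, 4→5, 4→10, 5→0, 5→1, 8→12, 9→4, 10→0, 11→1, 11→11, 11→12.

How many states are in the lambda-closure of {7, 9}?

9

Start with {7, 9}.
From 9 via lambda: add 4.
From 4 via lambda: add 5, 10.
From 5 via lambda: add 0, 1.
From 0 via lambda: add 8.
From 8 via lambda: add 12.
lambda-closure = {0, 1, 4, 5, 7, 8, 9, 10, 12}, which has 9 states.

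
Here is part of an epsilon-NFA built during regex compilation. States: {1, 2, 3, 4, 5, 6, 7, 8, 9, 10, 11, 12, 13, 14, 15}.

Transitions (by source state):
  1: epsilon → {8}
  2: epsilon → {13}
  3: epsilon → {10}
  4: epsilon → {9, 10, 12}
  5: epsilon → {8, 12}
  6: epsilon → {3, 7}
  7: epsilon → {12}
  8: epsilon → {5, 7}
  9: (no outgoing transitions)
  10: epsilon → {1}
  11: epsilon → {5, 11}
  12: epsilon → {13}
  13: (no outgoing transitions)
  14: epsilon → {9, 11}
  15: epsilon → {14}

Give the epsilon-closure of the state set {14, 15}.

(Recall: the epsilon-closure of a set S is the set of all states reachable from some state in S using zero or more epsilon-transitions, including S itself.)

Start with {14, 15}.
From 14 via epsilon: add 9, 11.
From 11 via epsilon: add 5.
From 5 via epsilon: add 8, 12.
From 8 via epsilon: add 7.
From 12 via epsilon: add 13.
No new states can be added; the closed set is {5, 7, 8, 9, 11, 12, 13, 14, 15}.

{5, 7, 8, 9, 11, 12, 13, 14, 15}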